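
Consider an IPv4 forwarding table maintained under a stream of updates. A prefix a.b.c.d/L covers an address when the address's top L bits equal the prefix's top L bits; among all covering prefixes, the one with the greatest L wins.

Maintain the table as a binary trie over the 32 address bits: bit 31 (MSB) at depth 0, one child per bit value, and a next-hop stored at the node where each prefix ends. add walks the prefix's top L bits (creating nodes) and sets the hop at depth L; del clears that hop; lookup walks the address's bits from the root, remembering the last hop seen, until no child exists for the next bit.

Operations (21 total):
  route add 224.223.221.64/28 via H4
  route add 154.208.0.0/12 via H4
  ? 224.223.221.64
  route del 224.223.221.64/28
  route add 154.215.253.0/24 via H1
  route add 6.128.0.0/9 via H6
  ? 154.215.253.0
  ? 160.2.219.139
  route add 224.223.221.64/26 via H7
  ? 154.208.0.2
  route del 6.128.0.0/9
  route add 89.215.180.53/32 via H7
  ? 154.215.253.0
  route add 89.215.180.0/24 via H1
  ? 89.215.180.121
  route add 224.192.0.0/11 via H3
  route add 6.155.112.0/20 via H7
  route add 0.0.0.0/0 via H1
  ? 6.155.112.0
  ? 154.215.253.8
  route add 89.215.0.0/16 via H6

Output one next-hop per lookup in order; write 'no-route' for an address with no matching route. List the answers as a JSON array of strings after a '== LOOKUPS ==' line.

Process each operation:
  + 224.223.221.64/28 (H4) depth=28
  + 154.208.0.0/12 (H4) depth=12
  ? 224.223.221.64  path d0:-→d1:-→d2:-→d3:-→d4:-→d5:-→d6:-→d7:-→d8:-→d9:-→d10:-→d11:-→d12:-→d13:-→d14:-→d15:-→d16:-→d17:-→d18:-→d19:-→d20:-→d21:-→d22:-→d23:-→d24:-→d25:-→d26:-→d27:-→d28:H4  best=H4
  - 224.223.221.64/28 clear@28
  + 154.215.253.0/24 (H1) depth=24
  + 6.128.0.0/9 (H6) depth=9
  ? 154.215.253.0  path d0:-→d1:-→d2:-→d3:-→d4:-→d5:-→d6:-→d7:-→d8:-→d9:-→d10:-→d11:-→d12:H4→d13:-→d14:-→d15:-→d16:-→d17:-→d18:-→d19:-→d20:-→d21:-→d22:-→d23:-→d24:H1  best=H1
  ? 160.2.219.139  path d0:-→d1:-→d2:-  best=no-route
  + 224.223.221.64/26 (H7) depth=26
  ? 154.208.0.2  path d0:-→d1:-→d2:-→d3:-→d4:-→d5:-→d6:-→d7:-→d8:-→d9:-→d10:-→d11:-→d12:H4→d13:-  best=H4
  - 6.128.0.0/9 clear@9
  + 89.215.180.53/32 (H7) depth=32
  ? 154.215.253.0  path d0:-→d1:-→d2:-→d3:-→d4:-→d5:-→d6:-→d7:-→d8:-→d9:-→d10:-→d11:-→d12:H4→d13:-→d14:-→d15:-→d16:-→d17:-→d18:-→d19:-→d20:-→d21:-→d22:-→d23:-→d24:H1  best=H1
  + 89.215.180.0/24 (H1) depth=24
  ? 89.215.180.121  path d0:-→d1:-→d2:-→d3:-→d4:-→d5:-→d6:-→d7:-→d8:-→d9:-→d10:-→d11:-→d12:-→d13:-→d14:-→d15:-→d16:-→d17:-→d18:-→d19:-→d20:-→d21:-→d22:-→d23:-→d24:H1→d25:-  best=H1
  + 224.192.0.0/11 (H3) depth=11
  + 6.155.112.0/20 (H7) depth=20
  + 0.0.0.0/0 (H1) depth=0
  ? 6.155.112.0  path d0:H1→d1:-→d2:-→d3:-→d4:-→d5:-→d6:-→d7:-→d8:-→d9:-→d10:-→d11:-→d12:-→d13:-→d14:-→d15:-→d16:-→d17:-→d18:-→d19:-→d20:H7  best=H7
  ? 154.215.253.8  path d0:H1→d1:-→d2:-→d3:-→d4:-→d5:-→d6:-→d7:-→d8:-→d9:-→d10:-→d11:-→d12:H4→d13:-→d14:-→d15:-→d16:-→d17:-→d18:-→d19:-→d20:-→d21:-→d22:-→d23:-→d24:H1  best=H1
  + 89.215.0.0/16 (H6) depth=16

== LOOKUPS ==
["H4","H1","no-route","H4","H1","H1","H7","H1"]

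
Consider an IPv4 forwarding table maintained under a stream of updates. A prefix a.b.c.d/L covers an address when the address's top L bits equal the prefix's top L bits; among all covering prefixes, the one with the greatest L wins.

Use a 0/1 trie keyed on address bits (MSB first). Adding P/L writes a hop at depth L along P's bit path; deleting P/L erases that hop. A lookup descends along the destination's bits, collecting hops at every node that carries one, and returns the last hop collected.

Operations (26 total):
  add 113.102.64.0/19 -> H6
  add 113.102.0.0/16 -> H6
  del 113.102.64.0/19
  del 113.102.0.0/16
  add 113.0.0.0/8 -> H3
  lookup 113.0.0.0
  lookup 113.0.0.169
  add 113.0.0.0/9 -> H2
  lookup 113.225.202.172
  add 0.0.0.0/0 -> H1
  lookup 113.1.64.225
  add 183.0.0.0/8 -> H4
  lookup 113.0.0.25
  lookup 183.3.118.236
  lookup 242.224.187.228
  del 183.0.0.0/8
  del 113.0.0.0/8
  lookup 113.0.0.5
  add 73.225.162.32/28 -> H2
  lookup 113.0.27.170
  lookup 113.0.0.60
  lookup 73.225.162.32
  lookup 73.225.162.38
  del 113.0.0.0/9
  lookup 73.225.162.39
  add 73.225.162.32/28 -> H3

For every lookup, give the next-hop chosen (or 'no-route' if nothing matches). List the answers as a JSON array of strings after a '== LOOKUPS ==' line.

Trace:
  add 113.102.64.0/19 -> H6 at depth 19
  add 113.102.0.0/16 -> H6 at depth 16
  - 113.102.64.0/19 clear@19
  - 113.102.0.0/16 clear@16
  add 113.0.0.0/8 -> H3 at depth 8
  Q 113.0.0.0: descend 011100010 ; hops seen [H3] ; pick H3
  Q 113.0.0.169: descend 011100010 ; hops seen [H3] ; pick H3
  add 113.0.0.0/9 -> H2 at depth 9
  Q 113.225.202.172: descend 01110001 ; hops seen [H3] ; pick H3
  add 0.0.0.0/0 -> H1 at depth 0
  Q 113.1.64.225: descend 011100010 ; hops seen [H1,H3,H2] ; pick H2
  add 183.0.0.0/8 -> H4 at depth 8
  Q 113.0.0.25: descend 011100010 ; hops seen [H1,H3,H2] ; pick H2
  Q 183.3.118.236: descend 10110111 ; hops seen [H1,H4] ; pick H4
  Q 242.224.187.228: descend 1 ; hops seen [H1] ; pick H1
  - 183.0.0.0/8 clear@8
  - 113.0.0.0/8 clear@8
  Q 113.0.0.5: descend 011100010 ; hops seen [H1,H2] ; pick H2
  add 73.225.162.32/28 -> H2 at depth 28
  Q 113.0.27.170: descend 011100010 ; hops seen [H1,H2] ; pick H2
  Q 113.0.0.60: descend 011100010 ; hops seen [H1,H2] ; pick H2
  Q 73.225.162.32: descend 0100100111100001101000100010 ; hops seen [H1,H2] ; pick H2
  Q 73.225.162.38: descend 0100100111100001101000100010 ; hops seen [H1,H2] ; pick H2
  - 113.0.0.0/9 clear@9
  Q 73.225.162.39: descend 0100100111100001101000100010 ; hops seen [H1,H2] ; pick H2
  add 73.225.162.32/28 -> H3 at depth 28

== LOOKUPS ==
["H3","H3","H3","H2","H2","H4","H1","H2","H2","H2","H2","H2","H2"]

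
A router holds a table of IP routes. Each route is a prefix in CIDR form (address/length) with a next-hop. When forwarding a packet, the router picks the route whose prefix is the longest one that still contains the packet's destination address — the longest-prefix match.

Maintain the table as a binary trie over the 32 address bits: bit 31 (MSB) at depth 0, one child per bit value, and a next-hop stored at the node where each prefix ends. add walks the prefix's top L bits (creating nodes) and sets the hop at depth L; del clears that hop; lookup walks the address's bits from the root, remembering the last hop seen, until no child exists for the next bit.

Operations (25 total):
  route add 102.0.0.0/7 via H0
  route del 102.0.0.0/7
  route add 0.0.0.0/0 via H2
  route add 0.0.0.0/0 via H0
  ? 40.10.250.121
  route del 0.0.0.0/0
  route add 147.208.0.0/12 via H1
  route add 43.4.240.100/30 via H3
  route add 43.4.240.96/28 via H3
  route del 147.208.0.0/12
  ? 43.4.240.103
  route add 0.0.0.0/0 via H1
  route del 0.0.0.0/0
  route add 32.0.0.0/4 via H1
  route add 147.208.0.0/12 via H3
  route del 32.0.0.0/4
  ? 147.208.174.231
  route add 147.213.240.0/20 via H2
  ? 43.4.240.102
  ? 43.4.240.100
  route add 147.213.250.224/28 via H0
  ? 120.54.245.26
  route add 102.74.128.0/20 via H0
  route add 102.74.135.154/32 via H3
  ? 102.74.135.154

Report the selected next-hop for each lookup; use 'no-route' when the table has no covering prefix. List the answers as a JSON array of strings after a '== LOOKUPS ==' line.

Process each operation:
  add 102.0.0.0/7 -> H0 at depth 7
  - 102.0.0.0/7 clear@7
  add 0.0.0.0/0 -> H2 at depth 0
  add 0.0.0.0/0 -> H0 at depth 0
  ? 40.10.250.121  path d0:H0→d1:-  best=H0
  - 0.0.0.0/0 clear@0
  add 147.208.0.0/12 -> H1 at depth 12
  add 43.4.240.100/30 -> H3 at depth 30
  add 43.4.240.96/28 -> H3 at depth 28
  - 147.208.0.0/12 clear@12
  ? 43.4.240.103  path d0:-→d1:-→d2:-→d3:-→d4:-→d5:-→d6:-→d7:-→d8:-→d9:-→d10:-→d11:-→d12:-→d13:-→d14:-→d15:-→d16:-→d17:-→d18:-→d19:-→d20:-→d21:-→d22:-→d23:-→d24:-→d25:-→d26:-→d27:-→d28:H3→d29:-→d30:H3  best=H3
  add 0.0.0.0/0 -> H1 at depth 0
  - 0.0.0.0/0 clear@0
  add 32.0.0.0/4 -> H1 at depth 4
  add 147.208.0.0/12 -> H3 at depth 12
  - 32.0.0.0/4 clear@4
  ? 147.208.174.231  path d0:-→d1:-→d2:-→d3:-→d4:-→d5:-→d6:-→d7:-→d8:-→d9:-→d10:-→d11:-→d12:H3  best=H3
  add 147.213.240.0/20 -> H2 at depth 20
  ? 43.4.240.102  path d0:-→d1:-→d2:-→d3:-→d4:-→d5:-→d6:-→d7:-→d8:-→d9:-→d10:-→d11:-→d12:-→d13:-→d14:-→d15:-→d16:-→d17:-→d18:-→d19:-→d20:-→d21:-→d22:-→d23:-→d24:-→d25:-→d26:-→d27:-→d28:H3→d29:-→d30:H3  best=H3
  ? 43.4.240.100  path d0:-→d1:-→d2:-→d3:-→d4:-→d5:-→d6:-→d7:-→d8:-→d9:-→d10:-→d11:-→d12:-→d13:-→d14:-→d15:-→d16:-→d17:-→d18:-→d19:-→d20:-→d21:-→d22:-→d23:-→d24:-→d25:-→d26:-→d27:-→d28:H3→d29:-→d30:H3  best=H3
  add 147.213.250.224/28 -> H0 at depth 28
  ? 120.54.245.26  path d0:-→d1:-→d2:-→d3:-  best=no-route
  add 102.74.128.0/20 -> H0 at depth 20
  add 102.74.135.154/32 -> H3 at depth 32
  ? 102.74.135.154  path d0:-→d1:-→d2:-→d3:-→d4:-→d5:-→d6:-→d7:-→d8:-→d9:-→d10:-→d11:-→d12:-→d13:-→d14:-→d15:-→d16:-→d17:-→d18:-→d19:-→d20:H0→d21:-→d22:-→d23:-→d24:-→d25:-→d26:-→d27:-→d28:-→d29:-→d30:-→d31:-→d32:H3  best=H3

== LOOKUPS ==
["H0","H3","H3","H3","H3","no-route","H3"]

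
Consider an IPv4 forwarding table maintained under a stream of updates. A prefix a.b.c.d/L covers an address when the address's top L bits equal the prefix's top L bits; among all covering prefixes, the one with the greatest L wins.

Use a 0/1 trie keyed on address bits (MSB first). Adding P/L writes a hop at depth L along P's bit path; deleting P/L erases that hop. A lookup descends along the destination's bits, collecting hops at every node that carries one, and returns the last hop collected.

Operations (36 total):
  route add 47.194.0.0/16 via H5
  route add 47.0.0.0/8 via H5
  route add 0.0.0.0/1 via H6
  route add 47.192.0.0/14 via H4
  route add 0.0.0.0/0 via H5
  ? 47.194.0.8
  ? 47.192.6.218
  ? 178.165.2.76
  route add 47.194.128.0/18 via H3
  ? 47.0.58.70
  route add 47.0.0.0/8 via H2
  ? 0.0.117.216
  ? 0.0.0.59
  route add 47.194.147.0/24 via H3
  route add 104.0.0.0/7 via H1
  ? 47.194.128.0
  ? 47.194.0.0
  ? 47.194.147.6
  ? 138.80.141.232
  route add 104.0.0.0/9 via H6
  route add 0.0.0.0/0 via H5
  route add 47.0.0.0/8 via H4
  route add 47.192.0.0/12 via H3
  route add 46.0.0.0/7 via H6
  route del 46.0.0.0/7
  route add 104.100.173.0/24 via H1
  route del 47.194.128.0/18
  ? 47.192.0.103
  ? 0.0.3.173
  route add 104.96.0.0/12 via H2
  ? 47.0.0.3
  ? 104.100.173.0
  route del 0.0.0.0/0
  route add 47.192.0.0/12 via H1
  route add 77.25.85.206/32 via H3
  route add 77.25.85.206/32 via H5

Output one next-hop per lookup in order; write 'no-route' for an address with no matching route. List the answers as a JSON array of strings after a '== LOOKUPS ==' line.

Trace:
  + 47.194.0.0/16 (H5) depth=16
  + 47.0.0.0/8 (H5) depth=8
  + 0.0.0.0/1 (H6) depth=1
  + 47.192.0.0/14 (H4) depth=14
  + 0.0.0.0/0 (H5) depth=0
  lookup 47.194.0.8: bits 0010111111000010 walk d0:H5→d1:H6→d2:-→d3:-→d4:-→d5:-→d6:-→d7:-→d8:H5→d9:-→d10:-→d11:-→d12:-→d13:-→d14:H4→d15:-→d16:H5 -> H5
  lookup 47.192.6.218: bits 00101111110000 walk d0:H5→d1:H6→d2:-→d3:-→d4:-→d5:-→d6:-→d7:-→d8:H5→d9:-→d10:-→d11:-→d12:-→d13:-→d14:H4 -> H4
  lookup 178.165.2.76: bits ε walk d0:H5 -> H5
  + 47.194.128.0/18 (H3) depth=18
  lookup 47.0.58.70: bits 00101111 walk d0:H5→d1:H6→d2:-→d3:-→d4:-→d5:-→d6:-→d7:-→d8:H5 -> H5
  + 47.0.0.0/8 (H2) depth=8
  lookup 0.0.117.216: bits 00 walk d0:H5→d1:H6→d2:- -> H6
  lookup 0.0.0.59: bits 00 walk d0:H5→d1:H6→d2:- -> H6
  + 47.194.147.0/24 (H3) depth=24
  + 104.0.0.0/7 (H1) depth=7
  lookup 47.194.128.0: bits 0010111111000010100 walk d0:H5→d1:H6→d2:-→d3:-→d4:-→d5:-→d6:-→d7:-→d8:H2→d9:-→d10:-→d11:-→d12:-→d13:-→d14:H4→d15:-→d16:H5→d17:-→d18:H3→d19:- -> H3
  lookup 47.194.0.0: bits 0010111111000010 walk d0:H5→d1:H6→d2:-→d3:-→d4:-→d5:-→d6:-→d7:-→d8:H2→d9:-→d10:-→d11:-→d12:-→d13:-→d14:H4→d15:-→d16:H5 -> H5
  lookup 47.194.147.6: bits 001011111100001010010011 walk d0:H5→d1:H6→d2:-→d3:-→d4:-→d5:-→d6:-→d7:-→d8:H2→d9:-→d10:-→d11:-→d12:-→d13:-→d14:H4→d15:-→d16:H5→d17:-→d18:H3→d19:-→d20:-→d21:-→d22:-→d23:-→d24:H3 -> H3
  lookup 138.80.141.232: bits ε walk d0:H5 -> H5
  + 104.0.0.0/9 (H6) depth=9
  + 0.0.0.0/0 (H5) depth=0
  + 47.0.0.0/8 (H4) depth=8
  + 47.192.0.0/12 (H3) depth=12
  + 46.0.0.0/7 (H6) depth=7
  del 46.0.0.0/7 (clear depth 7)
  + 104.100.173.0/24 (H1) depth=24
  del 47.194.128.0/18 (clear depth 18)
  lookup 47.192.0.103: bits 00101111110000 walk d0:H5→d1:H6→d2:-→d3:-→d4:-→d5:-→d6:-→d7:-→d8:H4→d9:-→d10:-→d11:-→d12:H3→d13:-→d14:H4 -> H4
  lookup 0.0.3.173: bits 00 walk d0:H5→d1:H6→d2:- -> H6
  + 104.96.0.0/12 (H2) depth=12
  lookup 47.0.0.3: bits 00101111 walk d0:H5→d1:H6→d2:-→d3:-→d4:-→d5:-→d6:-→d7:-→d8:H4 -> H4
  lookup 104.100.173.0: bits 011010000110010010101101 walk d0:H5→d1:H6→d2:-→d3:-→d4:-→d5:-→d6:-→d7:H1→d8:-→d9:H6→d10:-→d11:-→d12:H2→d13:-→d14:-→d15:-→d16:-→d17:-→d18:-→d19:-→d20:-→d21:-→d22:-→d23:-→d24:H1 -> H1
  del 0.0.0.0/0 (clear depth 0)
  + 47.192.0.0/12 (H1) depth=12
  + 77.25.85.206/32 (H3) depth=32
  + 77.25.85.206/32 (H5) depth=32

== LOOKUPS ==
["H5","H4","H5","H5","H6","H6","H3","H5","H3","H5","H4","H6","H4","H1"]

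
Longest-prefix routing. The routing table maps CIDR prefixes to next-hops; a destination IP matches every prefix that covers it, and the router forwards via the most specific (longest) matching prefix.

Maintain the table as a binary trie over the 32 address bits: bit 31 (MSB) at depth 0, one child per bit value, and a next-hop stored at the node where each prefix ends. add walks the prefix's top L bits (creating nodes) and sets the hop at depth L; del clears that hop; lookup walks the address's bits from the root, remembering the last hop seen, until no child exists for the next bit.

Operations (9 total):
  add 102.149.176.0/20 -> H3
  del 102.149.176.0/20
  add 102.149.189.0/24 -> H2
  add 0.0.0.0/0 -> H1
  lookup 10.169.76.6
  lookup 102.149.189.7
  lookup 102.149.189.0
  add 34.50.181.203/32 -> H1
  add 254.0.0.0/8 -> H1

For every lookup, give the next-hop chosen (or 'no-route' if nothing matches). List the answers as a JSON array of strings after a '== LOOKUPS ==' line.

Trace:
  add 102.149.176.0/20 -> H3 at depth 20
  - 102.149.176.0/20 clear@20
  add 102.149.189.0/24 -> H2 at depth 24
  add 0.0.0.0/0 -> H1 at depth 0
  Q 10.169.76.6: descend 0 ; hops seen [H1] ; pick H1
  Q 102.149.189.7: descend 011001101001010110111101 ; hops seen [H1,H2] ; pick H2
  Q 102.149.189.0: descend 011001101001010110111101 ; hops seen [H1,H2] ; pick H2
  add 34.50.181.203/32 -> H1 at depth 32
  add 254.0.0.0/8 -> H1 at depth 8

== LOOKUPS ==
["H1","H2","H2"]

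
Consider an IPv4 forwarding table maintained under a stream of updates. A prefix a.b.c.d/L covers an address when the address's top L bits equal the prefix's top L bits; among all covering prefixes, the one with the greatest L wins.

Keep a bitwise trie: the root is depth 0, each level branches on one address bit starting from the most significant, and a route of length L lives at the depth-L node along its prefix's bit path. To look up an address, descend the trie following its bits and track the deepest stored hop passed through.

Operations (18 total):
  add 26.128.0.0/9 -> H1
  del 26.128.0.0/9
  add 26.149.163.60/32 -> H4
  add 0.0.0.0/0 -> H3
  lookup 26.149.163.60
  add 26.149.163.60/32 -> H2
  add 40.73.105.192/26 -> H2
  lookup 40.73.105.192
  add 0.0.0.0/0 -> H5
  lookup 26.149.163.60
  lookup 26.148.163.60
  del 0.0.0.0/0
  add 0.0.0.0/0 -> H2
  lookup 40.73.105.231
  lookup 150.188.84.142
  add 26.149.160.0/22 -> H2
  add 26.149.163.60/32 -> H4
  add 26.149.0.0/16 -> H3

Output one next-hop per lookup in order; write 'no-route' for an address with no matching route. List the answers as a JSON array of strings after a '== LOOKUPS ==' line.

Process each operation:
  add 26.128.0.0/9 -> H1 at depth 9
  - 26.128.0.0/9 clear@9
  add 26.149.163.60/32 -> H4 at depth 32
  add 0.0.0.0/0 -> H3 at depth 0
  Q 26.149.163.60: descend 00011010100101011010001100111100 ; hops seen [H3,H4] ; pick H4
  add 26.149.163.60/32 -> H2 at depth 32
  add 40.73.105.192/26 -> H2 at depth 26
  Q 40.73.105.192: descend 00101000010010010110100111 ; hops seen [H3,H2] ; pick H2
  add 0.0.0.0/0 -> H5 at depth 0
  Q 26.149.163.60: descend 00011010100101011010001100111100 ; hops seen [H5,H2] ; pick H2
  Q 26.148.163.60: descend 000110101001010 ; hops seen [H5] ; pick H5
  - 0.0.0.0/0 clear@0
  add 0.0.0.0/0 -> H2 at depth 0
  Q 40.73.105.231: descend 00101000010010010110100111 ; hops seen [H2,H2] ; pick H2
  Q 150.188.84.142: descend ε ; hops seen [H2] ; pick H2
  add 26.149.160.0/22 -> H2 at depth 22
  add 26.149.163.60/32 -> H4 at depth 32
  add 26.149.0.0/16 -> H3 at depth 16

== LOOKUPS ==
["H4","H2","H2","H5","H2","H2"]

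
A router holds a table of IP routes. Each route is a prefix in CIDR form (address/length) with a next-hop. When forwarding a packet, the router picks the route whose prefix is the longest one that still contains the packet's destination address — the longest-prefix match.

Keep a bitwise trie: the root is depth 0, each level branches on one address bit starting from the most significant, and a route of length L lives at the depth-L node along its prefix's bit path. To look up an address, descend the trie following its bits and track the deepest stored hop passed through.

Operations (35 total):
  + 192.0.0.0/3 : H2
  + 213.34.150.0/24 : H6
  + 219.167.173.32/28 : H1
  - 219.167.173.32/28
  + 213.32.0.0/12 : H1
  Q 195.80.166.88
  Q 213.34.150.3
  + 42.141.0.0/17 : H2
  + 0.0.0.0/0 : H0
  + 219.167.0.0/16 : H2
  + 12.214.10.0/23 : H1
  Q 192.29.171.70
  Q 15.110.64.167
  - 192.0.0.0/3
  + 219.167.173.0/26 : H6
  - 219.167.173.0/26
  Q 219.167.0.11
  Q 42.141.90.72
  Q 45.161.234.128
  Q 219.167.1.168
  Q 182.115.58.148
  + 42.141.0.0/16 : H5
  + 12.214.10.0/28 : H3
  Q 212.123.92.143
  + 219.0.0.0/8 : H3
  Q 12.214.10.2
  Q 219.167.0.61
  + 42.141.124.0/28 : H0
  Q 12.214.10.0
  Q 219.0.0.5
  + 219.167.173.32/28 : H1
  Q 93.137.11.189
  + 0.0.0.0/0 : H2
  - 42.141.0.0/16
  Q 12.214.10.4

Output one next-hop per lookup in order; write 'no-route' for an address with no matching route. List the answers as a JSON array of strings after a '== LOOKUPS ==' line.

Process each operation:
  add 192.0.0.0/3 -> H2 at depth 3
  add 213.34.150.0/24 -> H6 at depth 24
  add 219.167.173.32/28 -> H1 at depth 28
  del 219.167.173.32/28 (clear depth 28)
  add 213.32.0.0/12 -> H1 at depth 12
  lookup 195.80.166.88: bits 110 walk d0:-→d1:-→d2:-→d3:H2 -> H2
  lookup 213.34.150.3: bits 110101010010001010010110 walk d0:-→d1:-→d2:-→d3:H2→d4:-→d5:-→d6:-→d7:-→d8:-→d9:-→d10:-→d11:-→d12:H1→d13:-→d14:-→d15:-→d16:-→d17:-→d18:-→d19:-→d20:-→d21:-→d22:-→d23:-→d24:H6 -> H6
  add 42.141.0.0/17 -> H2 at depth 17
  add 0.0.0.0/0 -> H0 at depth 0
  add 219.167.0.0/16 -> H2 at depth 16
  add 12.214.10.0/23 -> H1 at depth 23
  lookup 192.29.171.70: bits 110 walk d0:H0→d1:-→d2:-→d3:H2 -> H2
  lookup 15.110.64.167: bits 000011 walk d0:H0→d1:-→d2:-→d3:-→d4:-→d5:-→d6:- -> H0
  del 192.0.0.0/3 (clear depth 3)
  add 219.167.173.0/26 -> H6 at depth 26
  del 219.167.173.0/26 (clear depth 26)
  lookup 219.167.0.11: bits 1101101110100111 walk d0:H0→d1:-→d2:-→d3:-→d4:-→d5:-→d6:-→d7:-→d8:-→d9:-→d10:-→d11:-→d12:-→d13:-→d14:-→d15:-→d16:H2 -> H2
  lookup 42.141.90.72: bits 00101010100011010 walk d0:H0→d1:-→d2:-→d3:-→d4:-→d5:-→d6:-→d7:-→d8:-→d9:-→d10:-→d11:-→d12:-→d13:-→d14:-→d15:-→d16:-→d17:H2 -> H2
  lookup 45.161.234.128: bits 00101 walk d0:H0→d1:-→d2:-→d3:-→d4:-→d5:- -> H0
  lookup 219.167.1.168: bits 1101101110100111 walk d0:H0→d1:-→d2:-→d3:-→d4:-→d5:-→d6:-→d7:-→d8:-→d9:-→d10:-→d11:-→d12:-→d13:-→d14:-→d15:-→d16:H2 -> H2
  lookup 182.115.58.148: bits 1 walk d0:H0→d1:- -> H0
  add 42.141.0.0/16 -> H5 at depth 16
  add 12.214.10.0/28 -> H3 at depth 28
  lookup 212.123.92.143: bits 1101010 walk d0:H0→d1:-→d2:-→d3:-→d4:-→d5:-→d6:-→d7:- -> H0
  add 219.0.0.0/8 -> H3 at depth 8
  lookup 12.214.10.2: bits 0000110011010110000010100000 walk d0:H0→d1:-→d2:-→d3:-→d4:-→d5:-→d6:-→d7:-→d8:-→d9:-→d10:-→d11:-→d12:-→d13:-→d14:-→d15:-→d16:-→d17:-→d18:-→d19:-→d20:-→d21:-→d22:-→d23:H1→d24:-→d25:-→d26:-→d27:-→d28:H3 -> H3
  lookup 219.167.0.61: bits 1101101110100111 walk d0:H0→d1:-→d2:-→d3:-→d4:-→d5:-→d6:-→d7:-→d8:H3→d9:-→d10:-→d11:-→d12:-→d13:-→d14:-→d15:-→d16:H2 -> H2
  add 42.141.124.0/28 -> H0 at depth 28
  lookup 12.214.10.0: bits 0000110011010110000010100000 walk d0:H0→d1:-→d2:-→d3:-→d4:-→d5:-→d6:-→d7:-→d8:-→d9:-→d10:-→d11:-→d12:-→d13:-→d14:-→d15:-→d16:-→d17:-→d18:-→d19:-→d20:-→d21:-→d22:-→d23:H1→d24:-→d25:-→d26:-→d27:-→d28:H3 -> H3
  lookup 219.0.0.5: bits 11011011 walk d0:H0→d1:-→d2:-→d3:-→d4:-→d5:-→d6:-→d7:-→d8:H3 -> H3
  add 219.167.173.32/28 -> H1 at depth 28
  lookup 93.137.11.189: bits 0 walk d0:H0→d1:- -> H0
  add 0.0.0.0/0 -> H2 at depth 0
  del 42.141.0.0/16 (clear depth 16)
  lookup 12.214.10.4: bits 0000110011010110000010100000 walk d0:H2→d1:-→d2:-→d3:-→d4:-→d5:-→d6:-→d7:-→d8:-→d9:-→d10:-→d11:-→d12:-→d13:-→d14:-→d15:-→d16:-→d17:-→d18:-→d19:-→d20:-→d21:-→d22:-→d23:H1→d24:-→d25:-→d26:-→d27:-→d28:H3 -> H3

== LOOKUPS ==
["H2","H6","H2","H0","H2","H2","H0","H2","H0","H0","H3","H2","H3","H3","H0","H3"]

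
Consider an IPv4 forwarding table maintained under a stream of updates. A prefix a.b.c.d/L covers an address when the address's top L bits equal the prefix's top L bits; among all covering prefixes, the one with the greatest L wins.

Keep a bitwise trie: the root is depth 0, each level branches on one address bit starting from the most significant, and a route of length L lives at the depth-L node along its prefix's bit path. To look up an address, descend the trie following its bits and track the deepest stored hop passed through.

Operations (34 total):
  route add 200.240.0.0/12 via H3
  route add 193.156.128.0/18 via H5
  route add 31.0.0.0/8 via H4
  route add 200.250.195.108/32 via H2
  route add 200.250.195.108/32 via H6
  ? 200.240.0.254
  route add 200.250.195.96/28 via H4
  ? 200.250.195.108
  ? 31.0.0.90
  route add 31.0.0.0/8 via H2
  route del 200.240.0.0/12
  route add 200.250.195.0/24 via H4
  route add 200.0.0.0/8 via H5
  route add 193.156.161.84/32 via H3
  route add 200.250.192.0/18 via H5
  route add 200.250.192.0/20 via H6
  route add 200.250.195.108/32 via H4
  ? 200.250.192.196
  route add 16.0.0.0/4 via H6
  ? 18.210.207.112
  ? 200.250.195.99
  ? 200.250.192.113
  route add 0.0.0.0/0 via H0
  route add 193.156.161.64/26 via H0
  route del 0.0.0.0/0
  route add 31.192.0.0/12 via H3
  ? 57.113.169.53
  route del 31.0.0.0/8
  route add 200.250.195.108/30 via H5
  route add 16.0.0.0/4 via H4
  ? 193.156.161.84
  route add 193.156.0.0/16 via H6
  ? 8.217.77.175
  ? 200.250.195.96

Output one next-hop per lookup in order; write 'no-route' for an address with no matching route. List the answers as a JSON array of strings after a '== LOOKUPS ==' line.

Trace:
  add 200.240.0.0/12 -> H3 at depth 12
  add 193.156.128.0/18 -> H5 at depth 18
  add 31.0.0.0/8 -> H4 at depth 8
  add 200.250.195.108/32 -> H2 at depth 32
  add 200.250.195.108/32 -> H6 at depth 32
  ? 200.240.0.254  path d0:-→d1:-→d2:-→d3:-→d4:-→d5:-→d6:-→d7:-→d8:-→d9:-→d10:-→d11:-→d12:H3  best=H3
  add 200.250.195.96/28 -> H4 at depth 28
  ? 200.250.195.108  path d0:-→d1:-→d2:-→d3:-→d4:-→d5:-→d6:-→d7:-→d8:-→d9:-→d10:-→d11:-→d12:H3→d13:-→d14:-→d15:-→d16:-→d17:-→d18:-→d19:-→d20:-→d21:-→d22:-→d23:-→d24:-→d25:-→d26:-→d27:-→d28:H4→d29:-→d30:-→d31:-→d32:H6  best=H6
  ? 31.0.0.90  path d0:-→d1:-→d2:-→d3:-→d4:-→d5:-→d6:-→d7:-→d8:H4  best=H4
  add 31.0.0.0/8 -> H2 at depth 8
  del 200.240.0.0/12 (clear depth 12)
  add 200.250.195.0/24 -> H4 at depth 24
  add 200.0.0.0/8 -> H5 at depth 8
  add 193.156.161.84/32 -> H3 at depth 32
  add 200.250.192.0/18 -> H5 at depth 18
  add 200.250.192.0/20 -> H6 at depth 20
  add 200.250.195.108/32 -> H4 at depth 32
  ? 200.250.192.196  path d0:-→d1:-→d2:-→d3:-→d4:-→d5:-→d6:-→d7:-→d8:H5→d9:-→d10:-→d11:-→d12:-→d13:-→d14:-→d15:-→d16:-→d17:-→d18:H5→d19:-→d20:H6→d21:-→d22:-  best=H6
  add 16.0.0.0/4 -> H6 at depth 4
  ? 18.210.207.112  path d0:-→d1:-→d2:-→d3:-→d4:H6  best=H6
  ? 200.250.195.99  path d0:-→d1:-→d2:-→d3:-→d4:-→d5:-→d6:-→d7:-→d8:H5→d9:-→d10:-→d11:-→d12:-→d13:-→d14:-→d15:-→d16:-→d17:-→d18:H5→d19:-→d20:H6→d21:-→d22:-→d23:-→d24:H4→d25:-→d26:-→d27:-→d28:H4  best=H4
  ? 200.250.192.113  path d0:-→d1:-→d2:-→d3:-→d4:-→d5:-→d6:-→d7:-→d8:H5→d9:-→d10:-→d11:-→d12:-→d13:-→d14:-→d15:-→d16:-→d17:-→d18:H5→d19:-→d20:H6→d21:-→d22:-  best=H6
  add 0.0.0.0/0 -> H0 at depth 0
  add 193.156.161.64/26 -> H0 at depth 26
  del 0.0.0.0/0 (clear depth 0)
  add 31.192.0.0/12 -> H3 at depth 12
  ? 57.113.169.53  path d0:-→d1:-→d2:-  best=no-route
  del 31.0.0.0/8 (clear depth 8)
  add 200.250.195.108/30 -> H5 at depth 30
  add 16.0.0.0/4 -> H4 at depth 4
  ? 193.156.161.84  path d0:-→d1:-→d2:-→d3:-→d4:-→d5:-→d6:-→d7:-→d8:-→d9:-→d10:-→d11:-→d12:-→d13:-→d14:-→d15:-→d16:-→d17:-→d18:H5→d19:-→d20:-→d21:-→d22:-→d23:-→d24:-→d25:-→d26:H0→d27:-→d28:-→d29:-→d30:-→d31:-→d32:H3  best=H3
  add 193.156.0.0/16 -> H6 at depth 16
  ? 8.217.77.175  path d0:-→d1:-→d2:-→d3:-  best=no-route
  ? 200.250.195.96  path d0:-→d1:-→d2:-→d3:-→d4:-→d5:-→d6:-→d7:-→d8:H5→d9:-→d10:-→d11:-→d12:-→d13:-→d14:-→d15:-→d16:-→d17:-→d18:H5→d19:-→d20:H6→d21:-→d22:-→d23:-→d24:H4→d25:-→d26:-→d27:-→d28:H4  best=H4

== LOOKUPS ==
["H3","H6","H4","H6","H6","H4","H6","no-route","H3","no-route","H4"]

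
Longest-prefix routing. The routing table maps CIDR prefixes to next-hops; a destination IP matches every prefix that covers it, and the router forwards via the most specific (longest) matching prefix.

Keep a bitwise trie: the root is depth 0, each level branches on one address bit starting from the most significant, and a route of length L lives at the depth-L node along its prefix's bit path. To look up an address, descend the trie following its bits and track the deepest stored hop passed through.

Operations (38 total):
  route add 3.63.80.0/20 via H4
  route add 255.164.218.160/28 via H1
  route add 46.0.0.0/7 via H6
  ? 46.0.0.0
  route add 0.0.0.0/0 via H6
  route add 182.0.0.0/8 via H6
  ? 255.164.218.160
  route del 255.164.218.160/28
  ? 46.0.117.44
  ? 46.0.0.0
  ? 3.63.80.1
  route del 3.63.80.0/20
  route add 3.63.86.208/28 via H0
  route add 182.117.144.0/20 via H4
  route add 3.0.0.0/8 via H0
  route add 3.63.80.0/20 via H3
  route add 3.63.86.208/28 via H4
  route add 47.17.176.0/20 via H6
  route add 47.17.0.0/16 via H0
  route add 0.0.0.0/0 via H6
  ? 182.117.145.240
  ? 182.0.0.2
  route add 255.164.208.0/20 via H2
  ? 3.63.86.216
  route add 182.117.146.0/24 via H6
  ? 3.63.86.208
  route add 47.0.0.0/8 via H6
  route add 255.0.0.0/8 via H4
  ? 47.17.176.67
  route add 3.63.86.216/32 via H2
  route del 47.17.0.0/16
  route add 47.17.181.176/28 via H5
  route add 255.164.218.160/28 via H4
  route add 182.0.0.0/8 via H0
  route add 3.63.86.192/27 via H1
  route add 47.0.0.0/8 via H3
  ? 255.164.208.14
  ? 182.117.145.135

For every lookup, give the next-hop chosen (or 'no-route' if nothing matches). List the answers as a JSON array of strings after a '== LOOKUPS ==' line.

Trace:
  add 3.63.80.0/20 -> H4 at depth 20
  add 255.164.218.160/28 -> H1 at depth 28
  add 46.0.0.0/7 -> H6 at depth 7
  Q 46.0.0.0: descend 0010111 ; hops seen [H6] ; pick H6
  add 0.0.0.0/0 -> H6 at depth 0
  add 182.0.0.0/8 -> H6 at depth 8
  Q 255.164.218.160: descend 1111111110100100110110101010 ; hops seen [H6,H1] ; pick H1
  - 255.164.218.160/28 clear@28
  Q 46.0.117.44: descend 0010111 ; hops seen [H6,H6] ; pick H6
  Q 46.0.0.0: descend 0010111 ; hops seen [H6,H6] ; pick H6
  Q 3.63.80.1: descend 00000011001111110101 ; hops seen [H6,H4] ; pick H4
  - 3.63.80.0/20 clear@20
  add 3.63.86.208/28 -> H0 at depth 28
  add 182.117.144.0/20 -> H4 at depth 20
  add 3.0.0.0/8 -> H0 at depth 8
  add 3.63.80.0/20 -> H3 at depth 20
  add 3.63.86.208/28 -> H4 at depth 28
  add 47.17.176.0/20 -> H6 at depth 20
  add 47.17.0.0/16 -> H0 at depth 16
  add 0.0.0.0/0 -> H6 at depth 0
  Q 182.117.145.240: descend 10110110011101011001 ; hops seen [H6,H6,H4] ; pick H4
  Q 182.0.0.2: descend 101101100 ; hops seen [H6,H6] ; pick H6
  add 255.164.208.0/20 -> H2 at depth 20
  Q 3.63.86.216: descend 0000001100111111010101101101 ; hops seen [H6,H0,H3,H4] ; pick H4
  add 182.117.146.0/24 -> H6 at depth 24
  Q 3.63.86.208: descend 0000001100111111010101101101 ; hops seen [H6,H0,H3,H4] ; pick H4
  add 47.0.0.0/8 -> H6 at depth 8
  add 255.0.0.0/8 -> H4 at depth 8
  Q 47.17.176.67: descend 00101111000100011011 ; hops seen [H6,H6,H6,H0,H6] ; pick H6
  add 3.63.86.216/32 -> H2 at depth 32
  - 47.17.0.0/16 clear@16
  add 47.17.181.176/28 -> H5 at depth 28
  add 255.164.218.160/28 -> H4 at depth 28
  add 182.0.0.0/8 -> H0 at depth 8
  add 3.63.86.192/27 -> H1 at depth 27
  add 47.0.0.0/8 -> H3 at depth 8
  Q 255.164.208.14: descend 11111111101001001101 ; hops seen [H6,H4,H2] ; pick H2
  Q 182.117.145.135: descend 1011011001110101100100 ; hops seen [H6,H0,H4] ; pick H4

== LOOKUPS ==
["H6","H1","H6","H6","H4","H4","H6","H4","H4","H6","H2","H4"]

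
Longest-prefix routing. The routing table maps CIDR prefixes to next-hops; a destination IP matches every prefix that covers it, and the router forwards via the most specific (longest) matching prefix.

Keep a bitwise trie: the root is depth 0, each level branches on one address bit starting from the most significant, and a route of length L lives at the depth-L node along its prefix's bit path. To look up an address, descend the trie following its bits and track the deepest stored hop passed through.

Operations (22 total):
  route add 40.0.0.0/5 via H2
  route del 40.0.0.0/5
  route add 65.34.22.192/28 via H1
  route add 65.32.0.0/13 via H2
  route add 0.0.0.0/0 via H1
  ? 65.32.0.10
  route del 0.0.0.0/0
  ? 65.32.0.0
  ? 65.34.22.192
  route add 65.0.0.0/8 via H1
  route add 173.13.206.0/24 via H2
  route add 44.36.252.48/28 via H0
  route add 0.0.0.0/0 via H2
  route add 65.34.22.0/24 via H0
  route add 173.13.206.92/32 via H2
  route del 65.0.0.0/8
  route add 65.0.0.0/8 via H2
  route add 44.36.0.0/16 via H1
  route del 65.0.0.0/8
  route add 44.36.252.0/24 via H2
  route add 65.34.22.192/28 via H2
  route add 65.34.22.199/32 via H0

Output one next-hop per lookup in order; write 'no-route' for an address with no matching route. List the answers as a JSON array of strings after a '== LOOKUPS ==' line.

Process each operation:
  + 40.0.0.0/5 (H2) depth=5
  del 40.0.0.0/5 (clear depth 5)
  + 65.34.22.192/28 (H1) depth=28
  + 65.32.0.0/13 (H2) depth=13
  + 0.0.0.0/0 (H1) depth=0
  ? 65.32.0.10  path d0:H1→d1:-→d2:-→d3:-→d4:-→d5:-→d6:-→d7:-→d8:-→d9:-→d10:-→d11:-→d12:-→d13:H2→d14:-  best=H2
  del 0.0.0.0/0 (clear depth 0)
  ? 65.32.0.0  path d0:-→d1:-→d2:-→d3:-→d4:-→d5:-→d6:-→d7:-→d8:-→d9:-→d10:-→d11:-→d12:-→d13:H2→d14:-  best=H2
  ? 65.34.22.192  path d0:-→d1:-→d2:-→d3:-→d4:-→d5:-→d6:-→d7:-→d8:-→d9:-→d10:-→d11:-→d12:-→d13:H2→d14:-→d15:-→d16:-→d17:-→d18:-→d19:-→d20:-→d21:-→d22:-→d23:-→d24:-→d25:-→d26:-→d27:-→d28:H1  best=H1
  + 65.0.0.0/8 (H1) depth=8
  + 173.13.206.0/24 (H2) depth=24
  + 44.36.252.48/28 (H0) depth=28
  + 0.0.0.0/0 (H2) depth=0
  + 65.34.22.0/24 (H0) depth=24
  + 173.13.206.92/32 (H2) depth=32
  del 65.0.0.0/8 (clear depth 8)
  + 65.0.0.0/8 (H2) depth=8
  + 44.36.0.0/16 (H1) depth=16
  del 65.0.0.0/8 (clear depth 8)
  + 44.36.252.0/24 (H2) depth=24
  + 65.34.22.192/28 (H2) depth=28
  + 65.34.22.199/32 (H0) depth=32

== LOOKUPS ==
["H2","H2","H1"]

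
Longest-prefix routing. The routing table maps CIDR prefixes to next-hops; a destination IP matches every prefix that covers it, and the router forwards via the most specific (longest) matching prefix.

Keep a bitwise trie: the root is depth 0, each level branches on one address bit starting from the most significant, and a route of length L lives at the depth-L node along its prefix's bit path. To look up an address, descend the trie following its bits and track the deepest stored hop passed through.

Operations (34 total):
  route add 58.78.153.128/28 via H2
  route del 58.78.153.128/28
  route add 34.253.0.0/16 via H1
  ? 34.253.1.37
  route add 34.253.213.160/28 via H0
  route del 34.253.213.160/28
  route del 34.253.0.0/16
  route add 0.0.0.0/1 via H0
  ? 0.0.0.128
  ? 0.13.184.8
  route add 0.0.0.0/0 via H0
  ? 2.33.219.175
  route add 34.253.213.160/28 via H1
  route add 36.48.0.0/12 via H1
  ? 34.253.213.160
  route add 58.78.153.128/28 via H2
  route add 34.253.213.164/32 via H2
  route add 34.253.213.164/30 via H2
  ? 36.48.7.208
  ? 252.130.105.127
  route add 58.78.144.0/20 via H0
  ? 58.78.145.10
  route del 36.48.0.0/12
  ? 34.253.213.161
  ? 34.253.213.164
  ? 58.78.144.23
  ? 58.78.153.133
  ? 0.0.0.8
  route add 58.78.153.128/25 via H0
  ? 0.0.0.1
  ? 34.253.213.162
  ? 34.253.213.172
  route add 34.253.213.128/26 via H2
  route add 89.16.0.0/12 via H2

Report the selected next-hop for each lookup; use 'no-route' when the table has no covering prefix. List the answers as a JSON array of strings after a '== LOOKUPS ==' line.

Process each operation:
  + 58.78.153.128/28 (H2) depth=28
  del 58.78.153.128/28 (clear depth 28)
  + 34.253.0.0/16 (H1) depth=16
  Q 34.253.1.37: descend 0010001011111101 ; hops seen [H1] ; pick H1
  + 34.253.213.160/28 (H0) depth=28
  del 34.253.213.160/28 (clear depth 28)
  del 34.253.0.0/16 (clear depth 16)
  + 0.0.0.0/1 (H0) depth=1
  Q 0.0.0.128: descend 00 ; hops seen [H0] ; pick H0
  Q 0.13.184.8: descend 00 ; hops seen [H0] ; pick H0
  + 0.0.0.0/0 (H0) depth=0
  Q 2.33.219.175: descend 00 ; hops seen [H0,H0] ; pick H0
  + 34.253.213.160/28 (H1) depth=28
  + 36.48.0.0/12 (H1) depth=12
  Q 34.253.213.160: descend 0010001011111101110101011010 ; hops seen [H0,H0,H1] ; pick H1
  + 58.78.153.128/28 (H2) depth=28
  + 34.253.213.164/32 (H2) depth=32
  + 34.253.213.164/30 (H2) depth=30
  Q 36.48.7.208: descend 001001000011 ; hops seen [H0,H0,H1] ; pick H1
  Q 252.130.105.127: descend ε ; hops seen [H0] ; pick H0
  + 58.78.144.0/20 (H0) depth=20
  Q 58.78.145.10: descend 00111010010011101001 ; hops seen [H0,H0,H0] ; pick H0
  del 36.48.0.0/12 (clear depth 12)
  Q 34.253.213.161: descend 00100010111111011101010110100 ; hops seen [H0,H0,H1] ; pick H1
  Q 34.253.213.164: descend 00100010111111011101010110100100 ; hops seen [H0,H0,H1,H2,H2] ; pick H2
  Q 58.78.144.23: descend 00111010010011101001 ; hops seen [H0,H0,H0] ; pick H0
  Q 58.78.153.133: descend 0011101001001110100110011000 ; hops seen [H0,H0,H0,H2] ; pick H2
  Q 0.0.0.8: descend 00 ; hops seen [H0,H0] ; pick H0
  + 58.78.153.128/25 (H0) depth=25
  Q 0.0.0.1: descend 00 ; hops seen [H0,H0] ; pick H0
  Q 34.253.213.162: descend 00100010111111011101010110100 ; hops seen [H0,H0,H1] ; pick H1
  Q 34.253.213.172: descend 0010001011111101110101011010 ; hops seen [H0,H0,H1] ; pick H1
  + 34.253.213.128/26 (H2) depth=26
  + 89.16.0.0/12 (H2) depth=12

== LOOKUPS ==
["H1","H0","H0","H0","H1","H1","H0","H0","H1","H2","H0","H2","H0","H0","H1","H1"]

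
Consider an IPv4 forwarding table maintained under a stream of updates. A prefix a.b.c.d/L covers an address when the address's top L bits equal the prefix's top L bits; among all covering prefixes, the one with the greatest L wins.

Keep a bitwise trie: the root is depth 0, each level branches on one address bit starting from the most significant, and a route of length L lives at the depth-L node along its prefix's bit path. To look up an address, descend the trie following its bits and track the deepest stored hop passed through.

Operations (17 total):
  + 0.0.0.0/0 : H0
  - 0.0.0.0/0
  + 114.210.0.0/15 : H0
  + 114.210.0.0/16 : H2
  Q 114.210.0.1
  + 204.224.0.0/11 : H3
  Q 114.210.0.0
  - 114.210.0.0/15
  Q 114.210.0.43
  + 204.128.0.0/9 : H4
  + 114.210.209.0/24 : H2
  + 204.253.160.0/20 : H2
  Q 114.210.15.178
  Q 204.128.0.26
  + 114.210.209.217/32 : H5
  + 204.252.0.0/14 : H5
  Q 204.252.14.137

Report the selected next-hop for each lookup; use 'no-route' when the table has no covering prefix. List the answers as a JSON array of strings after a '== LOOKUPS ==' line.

Trace:
  + 0.0.0.0/0 (H0) depth=0
  del 0.0.0.0/0 (clear depth 0)
  + 114.210.0.0/15 (H0) depth=15
  + 114.210.0.0/16 (H2) depth=16
  ? 114.210.0.1  path d0:-→d1:-→d2:-→d3:-→d4:-→d5:-→d6:-→d7:-→d8:-→d9:-→d10:-→d11:-→d12:-→d13:-→d14:-→d15:H0→d16:H2  best=H2
  + 204.224.0.0/11 (H3) depth=11
  ? 114.210.0.0  path d0:-→d1:-→d2:-→d3:-→d4:-→d5:-→d6:-→d7:-→d8:-→d9:-→d10:-→d11:-→d12:-→d13:-→d14:-→d15:H0→d16:H2  best=H2
  del 114.210.0.0/15 (clear depth 15)
  ? 114.210.0.43  path d0:-→d1:-→d2:-→d3:-→d4:-→d5:-→d6:-→d7:-→d8:-→d9:-→d10:-→d11:-→d12:-→d13:-→d14:-→d15:-→d16:H2  best=H2
  + 204.128.0.0/9 (H4) depth=9
  + 114.210.209.0/24 (H2) depth=24
  + 204.253.160.0/20 (H2) depth=20
  ? 114.210.15.178  path d0:-→d1:-→d2:-→d3:-→d4:-→d5:-→d6:-→d7:-→d8:-→d9:-→d10:-→d11:-→d12:-→d13:-→d14:-→d15:-→d16:H2  best=H2
  ? 204.128.0.26  path d0:-→d1:-→d2:-→d3:-→d4:-→d5:-→d6:-→d7:-→d8:-→d9:H4  best=H4
  + 114.210.209.217/32 (H5) depth=32
  + 204.252.0.0/14 (H5) depth=14
  ? 204.252.14.137  path d0:-→d1:-→d2:-→d3:-→d4:-→d5:-→d6:-→d7:-→d8:-→d9:H4→d10:-→d11:H3→d12:-→d13:-→d14:H5→d15:-  best=H5

== LOOKUPS ==
["H2","H2","H2","H2","H4","H5"]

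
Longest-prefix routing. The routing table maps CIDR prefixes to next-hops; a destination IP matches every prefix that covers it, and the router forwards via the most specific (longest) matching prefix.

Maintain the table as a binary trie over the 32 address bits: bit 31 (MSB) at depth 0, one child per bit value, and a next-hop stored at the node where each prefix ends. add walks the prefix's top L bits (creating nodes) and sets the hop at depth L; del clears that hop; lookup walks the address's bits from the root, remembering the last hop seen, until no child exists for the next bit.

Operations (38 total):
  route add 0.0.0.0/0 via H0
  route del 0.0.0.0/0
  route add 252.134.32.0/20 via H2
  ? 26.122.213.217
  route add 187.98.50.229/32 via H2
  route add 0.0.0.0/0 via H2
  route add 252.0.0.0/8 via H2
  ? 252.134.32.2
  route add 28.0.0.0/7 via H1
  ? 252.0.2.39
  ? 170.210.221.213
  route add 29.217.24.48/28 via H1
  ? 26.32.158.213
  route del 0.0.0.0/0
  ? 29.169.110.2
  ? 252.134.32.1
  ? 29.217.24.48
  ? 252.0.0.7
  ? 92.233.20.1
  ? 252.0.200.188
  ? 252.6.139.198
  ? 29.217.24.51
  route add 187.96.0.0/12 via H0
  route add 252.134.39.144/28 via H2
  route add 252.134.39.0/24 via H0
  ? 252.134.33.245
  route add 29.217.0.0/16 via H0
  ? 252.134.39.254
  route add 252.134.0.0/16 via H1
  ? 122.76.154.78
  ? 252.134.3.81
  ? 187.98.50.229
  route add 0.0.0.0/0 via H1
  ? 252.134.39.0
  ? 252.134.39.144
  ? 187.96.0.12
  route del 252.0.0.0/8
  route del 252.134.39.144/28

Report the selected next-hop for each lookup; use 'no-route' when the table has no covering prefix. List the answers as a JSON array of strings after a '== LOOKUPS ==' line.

Apply in order:
  add 0.0.0.0/0 -> H0 at depth 0
  del 0.0.0.0/0 (clear depth 0)
  add 252.134.32.0/20 -> H2 at depth 20
  ? 26.122.213.217  path d0:-  best=no-route
  add 187.98.50.229/32 -> H2 at depth 32
  add 0.0.0.0/0 -> H2 at depth 0
  add 252.0.0.0/8 -> H2 at depth 8
  ? 252.134.32.2  path d0:H2→d1:-→d2:-→d3:-→d4:-→d5:-→d6:-→d7:-→d8:H2→d9:-→d10:-→d11:-→d12:-→d13:-→d14:-→d15:-→d16:-→d17:-→d18:-→d19:-→d20:H2  best=H2
  add 28.0.0.0/7 -> H1 at depth 7
  ? 252.0.2.39  path d0:H2→d1:-→d2:-→d3:-→d4:-→d5:-→d6:-→d7:-→d8:H2  best=H2
  ? 170.210.221.213  path d0:H2→d1:-→d2:-→d3:-  best=H2
  add 29.217.24.48/28 -> H1 at depth 28
  ? 26.32.158.213  path d0:H2→d1:-→d2:-→d3:-→d4:-→d5:-  best=H2
  del 0.0.0.0/0 (clear depth 0)
  ? 29.169.110.2  path d0:-→d1:-→d2:-→d3:-→d4:-→d5:-→d6:-→d7:H1→d8:-→d9:-  best=H1
  ? 252.134.32.1  path d0:-→d1:-→d2:-→d3:-→d4:-→d5:-→d6:-→d7:-→d8:H2→d9:-→d10:-→d11:-→d12:-→d13:-→d14:-→d15:-→d16:-→d17:-→d18:-→d19:-→d20:H2  best=H2
  ? 29.217.24.48  path d0:-→d1:-→d2:-→d3:-→d4:-→d5:-→d6:-→d7:H1→d8:-→d9:-→d10:-→d11:-→d12:-→d13:-→d14:-→d15:-→d16:-→d17:-→d18:-→d19:-→d20:-→d21:-→d22:-→d23:-→d24:-→d25:-→d26:-→d27:-→d28:H1  best=H1
  ? 252.0.0.7  path d0:-→d1:-→d2:-→d3:-→d4:-→d5:-→d6:-→d7:-→d8:H2  best=H2
  ? 92.233.20.1  path d0:-→d1:-  best=no-route
  ? 252.0.200.188  path d0:-→d1:-→d2:-→d3:-→d4:-→d5:-→d6:-→d7:-→d8:H2  best=H2
  ? 252.6.139.198  path d0:-→d1:-→d2:-→d3:-→d4:-→d5:-→d6:-→d7:-→d8:H2  best=H2
  ? 29.217.24.51  path d0:-→d1:-→d2:-→d3:-→d4:-→d5:-→d6:-→d7:H1→d8:-→d9:-→d10:-→d11:-→d12:-→d13:-→d14:-→d15:-→d16:-→d17:-→d18:-→d19:-→d20:-→d21:-→d22:-→d23:-→d24:-→d25:-→d26:-→d27:-→d28:H1  best=H1
  add 187.96.0.0/12 -> H0 at depth 12
  add 252.134.39.144/28 -> H2 at depth 28
  add 252.134.39.0/24 -> H0 at depth 24
  ? 252.134.33.245  path d0:-→d1:-→d2:-→d3:-→d4:-→d5:-→d6:-→d7:-→d8:H2→d9:-→d10:-→d11:-→d12:-→d13:-→d14:-→d15:-→d16:-→d17:-→d18:-→d19:-→d20:H2→d21:-  best=H2
  add 29.217.0.0/16 -> H0 at depth 16
  ? 252.134.39.254  path d0:-→d1:-→d2:-→d3:-→d4:-→d5:-→d6:-→d7:-→d8:H2→d9:-→d10:-→d11:-→d12:-→d13:-→d14:-→d15:-→d16:-→d17:-→d18:-→d19:-→d20:H2→d21:-→d22:-→d23:-→d24:H0→d25:-  best=H0
  add 252.134.0.0/16 -> H1 at depth 16
  ? 122.76.154.78  path d0:-→d1:-  best=no-route
  ? 252.134.3.81  path d0:-→d1:-→d2:-→d3:-→d4:-→d5:-→d6:-→d7:-→d8:H2→d9:-→d10:-→d11:-→d12:-→d13:-→d14:-→d15:-→d16:H1→d17:-→d18:-  best=H1
  ? 187.98.50.229  path d0:-→d1:-→d2:-→d3:-→d4:-→d5:-→d6:-→d7:-→d8:-→d9:-→d10:-→d11:-→d12:H0→d13:-→d14:-→d15:-→d16:-→d17:-→d18:-→d19:-→d20:-→d21:-→d22:-→d23:-→d24:-→d25:-→d26:-→d27:-→d28:-→d29:-→d30:-→d31:-→d32:H2  best=H2
  add 0.0.0.0/0 -> H1 at depth 0
  ? 252.134.39.0  path d0:H1→d1:-→d2:-→d3:-→d4:-→d5:-→d6:-→d7:-→d8:H2→d9:-→d10:-→d11:-→d12:-→d13:-→d14:-→d15:-→d16:H1→d17:-→d18:-→d19:-→d20:H2→d21:-→d22:-→d23:-→d24:H0  best=H0
  ? 252.134.39.144  path d0:H1→d1:-→d2:-→d3:-→d4:-→d5:-→d6:-→d7:-→d8:H2→d9:-→d10:-→d11:-→d12:-→d13:-→d14:-→d15:-→d16:H1→d17:-→d18:-→d19:-→d20:H2→d21:-→d22:-→d23:-→d24:H0→d25:-→d26:-→d27:-→d28:H2  best=H2
  ? 187.96.0.12  path d0:H1→d1:-→d2:-→d3:-→d4:-→d5:-→d6:-→d7:-→d8:-→d9:-→d10:-→d11:-→d12:H0→d13:-→d14:-  best=H0
  del 252.0.0.0/8 (clear depth 8)
  del 252.134.39.144/28 (clear depth 28)

== LOOKUPS ==
["no-route","H2","H2","H2","H2","H1","H2","H1","H2","no-route","H2","H2","H1","H2","H0","no-route","H1","H2","H0","H2","H0"]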